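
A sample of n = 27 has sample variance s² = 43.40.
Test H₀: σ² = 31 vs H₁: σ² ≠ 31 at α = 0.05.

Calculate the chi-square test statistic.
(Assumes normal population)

df = n - 1 = 26
χ² = (n-1)s²/σ₀² = 26×43.40/31 = 36.4000
Critical values: χ²_{0.975,26} = 13.844, χ²_{0.025,26} = 41.923
Rejection region: χ² < 13.844 or χ² > 41.923
Decision: fail to reject H₀

Answer: χ² = 36.4000, fail to reject H₀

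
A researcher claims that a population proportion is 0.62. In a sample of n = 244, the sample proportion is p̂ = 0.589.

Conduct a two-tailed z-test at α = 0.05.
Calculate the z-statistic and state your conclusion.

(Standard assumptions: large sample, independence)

H₀: p = 0.62, H₁: p ≠ 0.62
Standard error: SE = √(p₀(1-p₀)/n) = √(0.62×0.38/244) = 0.031074
z-statistic: z = (p̂ - p₀)/SE = (0.589 - 0.62)/0.031074 = -0.9976
Critical value: z_0.025 = ±1.960
p-value = 0.3185
Decision: fail to reject H₀ at α = 0.05

Answer: z = -0.9976, fail to reject H₀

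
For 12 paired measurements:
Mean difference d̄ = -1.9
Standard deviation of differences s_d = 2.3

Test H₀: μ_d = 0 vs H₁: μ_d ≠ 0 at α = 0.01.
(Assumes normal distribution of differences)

Answer: t = -2.8614, fail to reject H₀

Derivation:
df = n - 1 = 11
SE = s_d/√n = 2.3/√12 = 0.6640
t = d̄/SE = -1.9/0.6640 = -2.8614
Critical value: t_{0.005,11} = ±3.106
p-value ≈ 0.0155
Decision: fail to reject H₀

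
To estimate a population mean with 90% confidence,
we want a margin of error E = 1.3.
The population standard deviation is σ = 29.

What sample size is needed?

Answer: n = 1347

Derivation:
z_0.05 = 1.645
n = (z×σ/E)² = (1.645×29/1.3)²
n = 1346.6077
Round up: n = 1347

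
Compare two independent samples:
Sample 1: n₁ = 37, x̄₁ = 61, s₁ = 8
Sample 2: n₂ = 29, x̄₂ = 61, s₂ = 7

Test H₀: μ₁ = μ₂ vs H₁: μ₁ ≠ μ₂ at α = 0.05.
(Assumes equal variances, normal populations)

Answer: t = 0.0000, fail to reject H₀

Derivation:
Pooled variance: s²_p = [36×8² + 28×7²]/(64) = 57.4375
s_p = 7.5788
SE = s_p×√(1/n₁ + 1/n₂) = 7.5788×√(1/37 + 1/29) = 1.8796
t = (x̄₁ - x̄₂)/SE = (61 - 61)/1.8796 = 0.0000
df = 64, t-critical = ±1.998
Decision: fail to reject H₀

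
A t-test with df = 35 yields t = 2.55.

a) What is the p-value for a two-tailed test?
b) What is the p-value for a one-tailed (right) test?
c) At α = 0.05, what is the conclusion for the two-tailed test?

Using t-distribution with df = 35:
a) Two-tailed: p = 2×P(T > 2.55) = 0.0153
b) One-tailed: p = P(T > 2.55) = 0.0077
c) 0.0153 < 0.05, reject H₀

Answer: a) 0.0153, b) 0.0077, c) reject H₀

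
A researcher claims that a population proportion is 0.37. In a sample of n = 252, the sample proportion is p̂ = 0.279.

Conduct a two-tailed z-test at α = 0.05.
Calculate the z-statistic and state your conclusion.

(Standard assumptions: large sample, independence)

Answer: z = -2.9920, reject H₀

Derivation:
H₀: p = 0.37, H₁: p ≠ 0.37
Standard error: SE = √(p₀(1-p₀)/n) = √(0.37×0.63/252) = 0.030414
z-statistic: z = (p̂ - p₀)/SE = (0.279 - 0.37)/0.030414 = -2.9920
Critical value: z_0.025 = ±1.960
p-value = 0.0028
Decision: reject H₀ at α = 0.05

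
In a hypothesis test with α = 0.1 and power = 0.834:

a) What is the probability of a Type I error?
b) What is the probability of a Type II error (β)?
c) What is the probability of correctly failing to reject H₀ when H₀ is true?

a) Type I error probability = α = 0.1
b) Power = P(reject H₀ | H₁ true) = 1 - β = 0.834, so Type II error probability = β = 1 - Power = 0.166
c) P(fail to reject H₀ | H₀ true) = 1 - α = 0.9

Answer: a) 0.1, b) 0.166, c) 0.9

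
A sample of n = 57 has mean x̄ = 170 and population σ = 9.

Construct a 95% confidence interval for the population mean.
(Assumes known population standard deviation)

Confidence level: 95%, α = 0.05
z_0.025 = 1.960
SE = σ/√n = 9/√57 = 1.1921
Margin of error = 1.960 × 1.1921 = 2.3365
CI: x̄ ± margin = 170 ± 2.3365
CI: (167.6635, 172.3365)

Answer: (167.6635, 172.3365)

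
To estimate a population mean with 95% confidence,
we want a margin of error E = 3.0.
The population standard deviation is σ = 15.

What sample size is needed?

Answer: n = 97

Derivation:
z_0.025 = 1.960
n = (z×σ/E)² = (1.960×15/3.0)²
n = 96.0400
Round up: n = 97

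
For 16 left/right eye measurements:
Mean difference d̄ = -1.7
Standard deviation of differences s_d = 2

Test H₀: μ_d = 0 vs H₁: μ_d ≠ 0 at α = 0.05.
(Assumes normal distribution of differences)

Answer: t = -3.4000, reject H₀

Derivation:
df = n - 1 = 15
SE = s_d/√n = 2/√16 = 0.5000
t = d̄/SE = -1.7/0.5000 = -3.4000
Critical value: t_{0.025,15} = ±2.131
p-value ≈ 0.0040
Decision: reject H₀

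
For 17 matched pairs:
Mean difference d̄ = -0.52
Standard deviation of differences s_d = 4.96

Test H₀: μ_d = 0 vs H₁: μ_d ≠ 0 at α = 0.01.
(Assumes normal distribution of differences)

Answer: t = -0.4323, fail to reject H₀

Derivation:
df = n - 1 = 16
SE = s_d/√n = 4.96/√17 = 1.2030
t = d̄/SE = -0.52/1.2030 = -0.4323
Critical value: t_{0.005,16} = ±2.921
p-value ≈ 0.6713
Decision: fail to reject H₀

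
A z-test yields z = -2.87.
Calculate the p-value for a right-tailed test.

Answer: p-value ≈ 0.9979

Derivation:
For z = -2.87:
p = P(Z > -2.87) = 1 - Φ(-2.87) = 0.9979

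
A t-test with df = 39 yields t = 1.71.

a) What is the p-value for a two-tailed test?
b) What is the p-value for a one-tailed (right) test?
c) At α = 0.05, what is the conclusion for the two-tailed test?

Answer: a) 0.0952, b) 0.0476, c) fail to reject H₀

Derivation:
Using t-distribution with df = 39:
a) Two-tailed: p = 2×P(T > 1.71) = 0.0952
b) One-tailed: p = P(T > 1.71) = 0.0476
c) 0.0952 ≥ 0.05, fail to reject H₀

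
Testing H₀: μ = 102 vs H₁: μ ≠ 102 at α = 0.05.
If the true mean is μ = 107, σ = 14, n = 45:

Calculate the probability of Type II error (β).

SE = σ/√n = 14/√45 = 2.0870
Critical values: μ₀ ± z_0.025×SE = 102 ± 1.960×2.0870
Acceptance region: (97.9095, 106.0905)
Under H₁ (μ = 107): z_high = (106.0905 - 107)/2.0870 = -0.4358, z_low = (97.9095 - 107)/2.0870 = -4.3558
β = P(not reject | H₁) = Φ(-0.4358) - Φ(-4.3558) ≈ 0.3315

Answer: β ≈ 0.3315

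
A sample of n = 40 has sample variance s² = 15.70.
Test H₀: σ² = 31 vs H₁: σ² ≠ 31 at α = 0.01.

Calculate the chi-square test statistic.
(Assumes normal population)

df = n - 1 = 39
χ² = (n-1)s²/σ₀² = 39×15.70/31 = 19.7516
Critical values: χ²_{0.995,39} = 19.996, χ²_{0.005,39} = 65.476
Rejection region: χ² < 19.996 or χ² > 65.476
Decision: reject H₀

Answer: χ² = 19.7516, reject H₀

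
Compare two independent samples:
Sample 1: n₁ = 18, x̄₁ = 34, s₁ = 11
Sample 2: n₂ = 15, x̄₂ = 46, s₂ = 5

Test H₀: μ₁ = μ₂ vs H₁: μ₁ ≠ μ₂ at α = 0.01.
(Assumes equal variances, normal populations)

Pooled variance: s²_p = [17×11² + 14×5²]/(31) = 77.6452
s_p = 8.8117
SE = s_p×√(1/n₁ + 1/n₂) = 8.8117×√(1/18 + 1/15) = 3.0806
t = (x̄₁ - x̄₂)/SE = (34 - 46)/3.0806 = -3.8953
df = 31, t-critical = ±2.744
Decision: reject H₀

Answer: t = -3.8953, reject H₀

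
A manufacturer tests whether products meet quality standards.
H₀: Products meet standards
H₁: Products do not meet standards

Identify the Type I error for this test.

A Type I error (probability α) occurs when we reject a true H₀.
A Type II error (probability β) occurs when we fail to reject a false H₀.

Answer: Rejecting good products that actually meet standards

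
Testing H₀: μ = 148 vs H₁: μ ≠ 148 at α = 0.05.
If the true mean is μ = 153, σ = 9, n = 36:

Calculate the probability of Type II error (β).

Answer: β ≈ 0.0848

Derivation:
SE = σ/√n = 9/√36 = 1.5000
Critical values: μ₀ ± z_0.025×SE = 148 ± 1.960×1.5000
Acceptance region: (145.0600, 150.9400)
Under H₁ (μ = 153): z_high = (150.9400 - 153)/1.5000 = -1.3733, z_low = (145.0600 - 153)/1.5000 = -5.2933
β = P(not reject | H₁) = Φ(-1.3733) - Φ(-5.2933) ≈ 0.0848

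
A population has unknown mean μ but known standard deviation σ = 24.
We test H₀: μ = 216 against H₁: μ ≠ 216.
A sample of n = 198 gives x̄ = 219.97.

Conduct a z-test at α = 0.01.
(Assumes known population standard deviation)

Standard error: SE = σ/√n = 24/√198 = 1.7056
z-statistic: z = (x̄ - μ₀)/SE = (219.97 - 216)/1.7056 = 2.3276
Critical value: ±2.576
p-value = 0.0199
Decision: fail to reject H₀

Answer: z = 2.3276, fail to reject H₀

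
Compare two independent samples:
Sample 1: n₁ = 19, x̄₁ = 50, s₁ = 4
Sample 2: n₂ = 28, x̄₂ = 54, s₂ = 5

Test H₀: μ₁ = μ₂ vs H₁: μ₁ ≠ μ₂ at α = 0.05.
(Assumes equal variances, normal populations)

Answer: t = -2.9091, reject H₀

Derivation:
Pooled variance: s²_p = [18×4² + 27×5²]/(45) = 21.4000
s_p = 4.6260
SE = s_p×√(1/n₁ + 1/n₂) = 4.6260×√(1/19 + 1/28) = 1.3750
t = (x̄₁ - x̄₂)/SE = (50 - 54)/1.3750 = -2.9091
df = 45, t-critical = ±2.014
Decision: reject H₀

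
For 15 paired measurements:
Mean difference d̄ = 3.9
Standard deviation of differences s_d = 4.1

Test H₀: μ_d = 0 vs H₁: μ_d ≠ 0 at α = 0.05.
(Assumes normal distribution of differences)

df = n - 1 = 14
SE = s_d/√n = 4.1/√15 = 1.0586
t = d̄/SE = 3.9/1.0586 = 3.6841
Critical value: t_{0.025,14} = ±2.145
p-value ≈ 0.0025
Decision: reject H₀

Answer: t = 3.6841, reject H₀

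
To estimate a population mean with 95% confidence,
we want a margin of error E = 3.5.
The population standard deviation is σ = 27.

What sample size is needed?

Answer: n = 229

Derivation:
z_0.025 = 1.960
n = (z×σ/E)² = (1.960×27/3.5)²
n = 228.6144
Round up: n = 229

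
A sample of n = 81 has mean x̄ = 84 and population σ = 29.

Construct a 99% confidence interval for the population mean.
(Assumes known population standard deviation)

Confidence level: 99%, α = 0.01
z_0.005 = 2.576
SE = σ/√n = 29/√81 = 3.2222
Margin of error = 2.576 × 3.2222 = 8.3004
CI: x̄ ± margin = 84 ± 8.3004
CI: (75.6996, 92.3004)

Answer: (75.6996, 92.3004)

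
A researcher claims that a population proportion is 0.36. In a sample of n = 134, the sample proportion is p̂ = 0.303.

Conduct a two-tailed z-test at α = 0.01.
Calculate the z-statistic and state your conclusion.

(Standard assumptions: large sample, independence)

Answer: z = -1.3746, fail to reject H₀

Derivation:
H₀: p = 0.36, H₁: p ≠ 0.36
Standard error: SE = √(p₀(1-p₀)/n) = √(0.36×0.64/134) = 0.041466
z-statistic: z = (p̂ - p₀)/SE = (0.303 - 0.36)/0.041466 = -1.3746
Critical value: z_0.005 = ±2.576
p-value = 0.1693
Decision: fail to reject H₀ at α = 0.01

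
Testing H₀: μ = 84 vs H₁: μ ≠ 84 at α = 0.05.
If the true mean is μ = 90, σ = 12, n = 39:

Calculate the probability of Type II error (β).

Answer: β ≈ 0.1225

Derivation:
SE = σ/√n = 12/√39 = 1.9215
Critical values: μ₀ ± z_0.025×SE = 84 ± 1.960×1.9215
Acceptance region: (80.2339, 87.7661)
Under H₁ (μ = 90): z_high = (87.7661 - 90)/1.9215 = -1.1626, z_low = (80.2339 - 90)/1.9215 = -5.0825
β = P(not reject | H₁) = Φ(-1.1626) - Φ(-5.0825) ≈ 0.1225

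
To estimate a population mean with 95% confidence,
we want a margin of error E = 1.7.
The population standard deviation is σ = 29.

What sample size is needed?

z_0.025 = 1.960
n = (z×σ/E)² = (1.960×29/1.7)²
n = 1117.9189
Round up: n = 1118

Answer: n = 1118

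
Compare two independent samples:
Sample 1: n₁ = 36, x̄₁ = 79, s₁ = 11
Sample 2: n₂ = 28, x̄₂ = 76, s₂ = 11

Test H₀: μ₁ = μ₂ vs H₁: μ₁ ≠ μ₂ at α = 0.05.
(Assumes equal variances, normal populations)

Answer: t = 1.0824, fail to reject H₀

Derivation:
Pooled variance: s²_p = [35×11² + 27×11²]/(62) = 121.0000
s_p = 11.0000
SE = s_p×√(1/n₁ + 1/n₂) = 11.0000×√(1/36 + 1/28) = 2.7717
t = (x̄₁ - x̄₂)/SE = (79 - 76)/2.7717 = 1.0824
df = 62, t-critical = ±1.999
Decision: fail to reject H₀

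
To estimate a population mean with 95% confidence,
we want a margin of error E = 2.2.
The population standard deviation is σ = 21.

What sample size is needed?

Answer: n = 351

Derivation:
z_0.025 = 1.960
n = (z×σ/E)² = (1.960×21/2.2)²
n = 350.0301
Round up: n = 351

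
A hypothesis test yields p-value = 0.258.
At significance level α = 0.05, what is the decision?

Compare p-value to α:
0.258 ≥ 0.05
Decision: fail to reject H₀

Answer: fail to reject H₀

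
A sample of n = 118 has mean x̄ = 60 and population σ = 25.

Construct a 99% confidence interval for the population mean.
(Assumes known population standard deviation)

Answer: (54.0716, 65.9284)

Derivation:
Confidence level: 99%, α = 0.01
z_0.005 = 2.576
SE = σ/√n = 25/√118 = 2.3014
Margin of error = 2.576 × 2.3014 = 5.9284
CI: x̄ ± margin = 60 ± 5.9284
CI: (54.0716, 65.9284)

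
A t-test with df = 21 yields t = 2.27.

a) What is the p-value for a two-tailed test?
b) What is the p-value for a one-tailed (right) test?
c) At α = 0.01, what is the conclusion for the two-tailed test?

Answer: a) 0.0339, b) 0.0169, c) fail to reject H₀

Derivation:
Using t-distribution with df = 21:
a) Two-tailed: p = 2×P(T > 2.27) = 0.0339
b) One-tailed: p = P(T > 2.27) = 0.0169
c) 0.0339 ≥ 0.01, fail to reject H₀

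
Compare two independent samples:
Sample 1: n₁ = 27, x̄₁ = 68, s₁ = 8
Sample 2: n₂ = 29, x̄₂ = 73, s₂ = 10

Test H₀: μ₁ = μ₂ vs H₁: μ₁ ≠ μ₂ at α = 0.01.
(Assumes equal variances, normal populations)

Pooled variance: s²_p = [26×8² + 28×10²]/(54) = 82.6667
s_p = 9.0921
SE = s_p×√(1/n₁ + 1/n₂) = 9.0921×√(1/27 + 1/29) = 2.4315
t = (x̄₁ - x̄₂)/SE = (68 - 73)/2.4315 = -2.0563
df = 54, t-critical = ±2.670
Decision: fail to reject H₀

Answer: t = -2.0563, fail to reject H₀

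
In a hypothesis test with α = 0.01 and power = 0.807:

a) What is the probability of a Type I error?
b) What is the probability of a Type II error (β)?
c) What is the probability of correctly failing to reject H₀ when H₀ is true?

Answer: a) 0.01, b) 0.193, c) 0.99

Derivation:
a) Type I error probability = α = 0.01
b) Power = P(reject H₀ | H₁ true) = 1 - β = 0.807, so Type II error probability = β = 1 - Power = 0.193
c) P(fail to reject H₀ | H₀ true) = 1 - α = 0.99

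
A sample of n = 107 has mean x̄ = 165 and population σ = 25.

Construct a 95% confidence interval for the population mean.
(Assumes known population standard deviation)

Answer: (160.2631, 169.7369)

Derivation:
Confidence level: 95%, α = 0.05
z_0.025 = 1.960
SE = σ/√n = 25/√107 = 2.4168
Margin of error = 1.960 × 2.4168 = 4.7369
CI: x̄ ± margin = 165 ± 4.7369
CI: (160.2631, 169.7369)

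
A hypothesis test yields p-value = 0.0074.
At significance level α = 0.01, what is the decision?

Compare p-value to α:
0.0074 < 0.01
Decision: reject H₀

Answer: reject H₀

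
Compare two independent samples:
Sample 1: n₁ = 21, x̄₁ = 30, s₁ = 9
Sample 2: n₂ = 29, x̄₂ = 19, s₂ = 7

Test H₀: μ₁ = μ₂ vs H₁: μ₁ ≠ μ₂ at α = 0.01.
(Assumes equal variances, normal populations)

Pooled variance: s²_p = [20×9² + 28×7²]/(48) = 62.3333
s_p = 7.8951
SE = s_p×√(1/n₁ + 1/n₂) = 7.8951×√(1/21 + 1/29) = 2.2622
t = (x̄₁ - x̄₂)/SE = (30 - 19)/2.2622 = 4.8625
df = 48, t-critical = ±2.682
Decision: reject H₀

Answer: t = 4.8625, reject H₀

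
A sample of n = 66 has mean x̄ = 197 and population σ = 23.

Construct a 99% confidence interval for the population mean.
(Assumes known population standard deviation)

Answer: (189.7071, 204.2929)

Derivation:
Confidence level: 99%, α = 0.01
z_0.005 = 2.576
SE = σ/√n = 23/√66 = 2.8311
Margin of error = 2.576 × 2.8311 = 7.2929
CI: x̄ ± margin = 197 ± 7.2929
CI: (189.7071, 204.2929)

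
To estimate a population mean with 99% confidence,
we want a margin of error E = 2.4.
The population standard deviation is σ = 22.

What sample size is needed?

z_0.005 = 2.576
n = (z×σ/E)² = (2.576×22/2.4)²
n = 557.5895
Round up: n = 558

Answer: n = 558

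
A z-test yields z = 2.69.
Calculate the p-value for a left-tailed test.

Answer: p-value ≈ 0.9964

Derivation:
For z = 2.69:
p = P(Z < 2.69) = Φ(2.69) = 0.9964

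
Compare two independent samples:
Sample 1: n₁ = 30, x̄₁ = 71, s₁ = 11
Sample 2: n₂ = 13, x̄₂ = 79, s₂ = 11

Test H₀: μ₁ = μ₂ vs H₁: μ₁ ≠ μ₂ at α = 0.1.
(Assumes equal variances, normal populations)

Pooled variance: s²_p = [29×11² + 12×11²]/(41) = 121.0000
s_p = 11.0000
SE = s_p×√(1/n₁ + 1/n₂) = 11.0000×√(1/30 + 1/13) = 3.6525
t = (x̄₁ - x̄₂)/SE = (71 - 79)/3.6525 = -2.1903
df = 41, t-critical = ±1.683
Decision: reject H₀

Answer: t = -2.1903, reject H₀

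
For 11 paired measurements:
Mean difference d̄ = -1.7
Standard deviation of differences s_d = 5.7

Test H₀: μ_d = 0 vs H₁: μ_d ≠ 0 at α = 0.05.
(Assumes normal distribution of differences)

Answer: t = -0.9892, fail to reject H₀

Derivation:
df = n - 1 = 10
SE = s_d/√n = 5.7/√11 = 1.7186
t = d̄/SE = -1.7/1.7186 = -0.9892
Critical value: t_{0.025,10} = ±2.228
p-value ≈ 0.3459
Decision: fail to reject H₀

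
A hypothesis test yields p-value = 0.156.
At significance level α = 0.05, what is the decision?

Answer: fail to reject H₀

Derivation:
Compare p-value to α:
0.156 ≥ 0.05
Decision: fail to reject H₀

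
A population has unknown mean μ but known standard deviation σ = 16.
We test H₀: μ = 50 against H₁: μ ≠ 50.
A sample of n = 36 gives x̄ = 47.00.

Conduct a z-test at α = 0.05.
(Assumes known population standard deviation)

Standard error: SE = σ/√n = 16/√36 = 2.6667
z-statistic: z = (x̄ - μ₀)/SE = (47.00 - 50)/2.6667 = -1.1250
Critical value: ±1.960
p-value = 0.2606
Decision: fail to reject H₀

Answer: z = -1.1250, fail to reject H₀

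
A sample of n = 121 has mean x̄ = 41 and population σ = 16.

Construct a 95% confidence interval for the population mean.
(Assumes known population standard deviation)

Confidence level: 95%, α = 0.05
z_0.025 = 1.960
SE = σ/√n = 16/√121 = 1.4545
Margin of error = 1.960 × 1.4545 = 2.8508
CI: x̄ ± margin = 41 ± 2.8508
CI: (38.1492, 43.8508)

Answer: (38.1492, 43.8508)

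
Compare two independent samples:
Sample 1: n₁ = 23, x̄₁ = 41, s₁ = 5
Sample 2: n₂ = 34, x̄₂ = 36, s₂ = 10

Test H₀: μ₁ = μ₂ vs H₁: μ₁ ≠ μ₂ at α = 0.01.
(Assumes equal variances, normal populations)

Answer: t = 2.2136, fail to reject H₀

Derivation:
Pooled variance: s²_p = [22×5² + 33×10²]/(55) = 70.0000
s_p = 8.3666
SE = s_p×√(1/n₁ + 1/n₂) = 8.3666×√(1/23 + 1/34) = 2.2588
t = (x̄₁ - x̄₂)/SE = (41 - 36)/2.2588 = 2.2136
df = 55, t-critical = ±2.668
Decision: fail to reject H₀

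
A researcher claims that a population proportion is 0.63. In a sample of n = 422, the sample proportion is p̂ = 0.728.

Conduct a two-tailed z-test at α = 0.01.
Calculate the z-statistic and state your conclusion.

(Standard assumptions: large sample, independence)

H₀: p = 0.63, H₁: p ≠ 0.63
Standard error: SE = √(p₀(1-p₀)/n) = √(0.63×0.37/422) = 0.023503
z-statistic: z = (p̂ - p₀)/SE = (0.728 - 0.63)/0.023503 = 4.1697
Critical value: z_0.005 = ±2.576
p-value < 0.0001
Decision: reject H₀ at α = 0.01

Answer: z = 4.1697, reject H₀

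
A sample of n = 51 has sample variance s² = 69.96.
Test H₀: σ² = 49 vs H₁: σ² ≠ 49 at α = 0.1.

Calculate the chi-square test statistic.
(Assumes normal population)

Answer: χ² = 71.3878, reject H₀

Derivation:
df = n - 1 = 50
χ² = (n-1)s²/σ₀² = 50×69.96/49 = 71.3878
Critical values: χ²_{0.95,50} = 34.764, χ²_{0.05,50} = 67.505
Rejection region: χ² < 34.764 or χ² > 67.505
Decision: reject H₀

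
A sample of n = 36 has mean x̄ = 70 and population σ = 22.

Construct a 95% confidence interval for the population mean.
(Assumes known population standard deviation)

Confidence level: 95%, α = 0.05
z_0.025 = 1.960
SE = σ/√n = 22/√36 = 3.6667
Margin of error = 1.960 × 3.6667 = 7.1867
CI: x̄ ± margin = 70 ± 7.1867
CI: (62.8133, 77.1867)

Answer: (62.8133, 77.1867)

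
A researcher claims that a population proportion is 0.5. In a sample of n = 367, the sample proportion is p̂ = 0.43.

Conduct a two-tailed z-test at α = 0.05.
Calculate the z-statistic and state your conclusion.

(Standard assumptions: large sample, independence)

H₀: p = 0.5, H₁: p ≠ 0.5
Standard error: SE = √(p₀(1-p₀)/n) = √(0.5×0.5/367) = 0.026100
z-statistic: z = (p̂ - p₀)/SE = (0.43 - 0.5)/0.026100 = -2.6820
Critical value: z_0.025 = ±1.960
p-value = 0.0073
Decision: reject H₀ at α = 0.05

Answer: z = -2.6820, reject H₀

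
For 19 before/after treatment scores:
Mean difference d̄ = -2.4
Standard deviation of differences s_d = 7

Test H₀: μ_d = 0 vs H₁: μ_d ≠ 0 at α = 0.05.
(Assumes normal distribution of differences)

df = n - 1 = 18
SE = s_d/√n = 7/√19 = 1.6059
t = d̄/SE = -2.4/1.6059 = -1.4945
Critical value: t_{0.025,18} = ±2.101
p-value ≈ 0.1524
Decision: fail to reject H₀

Answer: t = -1.4945, fail to reject H₀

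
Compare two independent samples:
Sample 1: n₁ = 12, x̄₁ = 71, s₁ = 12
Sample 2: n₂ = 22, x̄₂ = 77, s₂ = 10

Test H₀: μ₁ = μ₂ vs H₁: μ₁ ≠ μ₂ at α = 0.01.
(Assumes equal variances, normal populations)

Answer: t = -1.5582, fail to reject H₀

Derivation:
Pooled variance: s²_p = [11×12² + 21×10²]/(32) = 115.1250
s_p = 10.7296
SE = s_p×√(1/n₁ + 1/n₂) = 10.7296×√(1/12 + 1/22) = 3.8505
t = (x̄₁ - x̄₂)/SE = (71 - 77)/3.8505 = -1.5582
df = 32, t-critical = ±2.738
Decision: fail to reject H₀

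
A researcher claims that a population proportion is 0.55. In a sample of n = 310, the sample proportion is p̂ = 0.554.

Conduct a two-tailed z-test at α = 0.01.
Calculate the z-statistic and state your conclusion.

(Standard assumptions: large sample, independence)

H₀: p = 0.55, H₁: p ≠ 0.55
Standard error: SE = √(p₀(1-p₀)/n) = √(0.55×0.45/310) = 0.028256
z-statistic: z = (p̂ - p₀)/SE = (0.554 - 0.55)/0.028256 = 0.1416
Critical value: z_0.005 = ±2.576
p-value = 0.8874
Decision: fail to reject H₀ at α = 0.01

Answer: z = 0.1416, fail to reject H₀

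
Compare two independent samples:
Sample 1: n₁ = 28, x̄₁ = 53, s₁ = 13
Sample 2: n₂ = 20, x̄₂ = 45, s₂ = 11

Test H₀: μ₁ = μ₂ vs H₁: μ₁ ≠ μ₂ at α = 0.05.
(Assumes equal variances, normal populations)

Answer: t = 2.2373, reject H₀

Derivation:
Pooled variance: s²_p = [27×13² + 19×11²]/(46) = 149.1739
s_p = 12.2137
SE = s_p×√(1/n₁ + 1/n₂) = 12.2137×√(1/28 + 1/20) = 3.5758
t = (x̄₁ - x̄₂)/SE = (53 - 45)/3.5758 = 2.2373
df = 46, t-critical = ±2.013
Decision: reject H₀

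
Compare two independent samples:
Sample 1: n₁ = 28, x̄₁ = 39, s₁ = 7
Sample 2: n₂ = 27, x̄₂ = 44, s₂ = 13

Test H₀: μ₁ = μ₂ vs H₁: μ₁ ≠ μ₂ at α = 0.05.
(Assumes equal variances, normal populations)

Answer: t = -1.7849, fail to reject H₀

Derivation:
Pooled variance: s²_p = [27×7² + 26×13²]/(53) = 107.8679
s_p = 10.3859
SE = s_p×√(1/n₁ + 1/n₂) = 10.3859×√(1/28 + 1/27) = 2.8013
t = (x̄₁ - x̄₂)/SE = (39 - 44)/2.8013 = -1.7849
df = 53, t-critical = ±2.006
Decision: fail to reject H₀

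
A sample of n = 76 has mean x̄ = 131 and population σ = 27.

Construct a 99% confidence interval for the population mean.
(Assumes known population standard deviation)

Confidence level: 99%, α = 0.01
z_0.005 = 2.576
SE = σ/√n = 27/√76 = 3.0971
Margin of error = 2.576 × 3.0971 = 7.9781
CI: x̄ ± margin = 131 ± 7.9781
CI: (123.0219, 138.9781)

Answer: (123.0219, 138.9781)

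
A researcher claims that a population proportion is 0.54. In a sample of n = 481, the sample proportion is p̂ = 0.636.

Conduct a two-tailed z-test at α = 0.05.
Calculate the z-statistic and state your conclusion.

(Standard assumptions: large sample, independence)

Answer: z = 4.2244, reject H₀

Derivation:
H₀: p = 0.54, H₁: p ≠ 0.54
Standard error: SE = √(p₀(1-p₀)/n) = √(0.54×0.46/481) = 0.022725
z-statistic: z = (p̂ - p₀)/SE = (0.636 - 0.54)/0.022725 = 4.2244
Critical value: z_0.025 = ±1.960
p-value < 0.0001
Decision: reject H₀ at α = 0.05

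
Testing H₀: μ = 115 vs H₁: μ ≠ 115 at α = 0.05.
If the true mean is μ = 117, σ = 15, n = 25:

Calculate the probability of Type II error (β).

Answer: β ≈ 0.8977

Derivation:
SE = σ/√n = 15/√25 = 3.0000
Critical values: μ₀ ± z_0.025×SE = 115 ± 1.960×3.0000
Acceptance region: (109.1200, 120.8800)
Under H₁ (μ = 117): z_high = (120.8800 - 117)/3.0000 = 1.2933, z_low = (109.1200 - 117)/3.0000 = -2.6267
β = P(not reject | H₁) = Φ(1.2933) - Φ(-2.6267) ≈ 0.8977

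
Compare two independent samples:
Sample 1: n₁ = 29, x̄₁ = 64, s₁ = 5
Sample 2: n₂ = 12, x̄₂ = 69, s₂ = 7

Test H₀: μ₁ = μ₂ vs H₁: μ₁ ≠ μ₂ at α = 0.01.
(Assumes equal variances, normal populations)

Answer: t = -2.5844, fail to reject H₀

Derivation:
Pooled variance: s²_p = [28×5² + 11×7²]/(39) = 31.7692
s_p = 5.6364
SE = s_p×√(1/n₁ + 1/n₂) = 5.6364×√(1/29 + 1/12) = 1.9347
t = (x̄₁ - x̄₂)/SE = (64 - 69)/1.9347 = -2.5844
df = 39, t-critical = ±2.708
Decision: fail to reject H₀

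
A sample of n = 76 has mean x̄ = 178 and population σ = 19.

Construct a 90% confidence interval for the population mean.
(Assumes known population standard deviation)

Confidence level: 90%, α = 0.1
z_0.05 = 1.645
SE = σ/√n = 19/√76 = 2.1794
Margin of error = 1.645 × 2.1794 = 3.5851
CI: x̄ ± margin = 178 ± 3.5851
CI: (174.4149, 181.5851)

Answer: (174.4149, 181.5851)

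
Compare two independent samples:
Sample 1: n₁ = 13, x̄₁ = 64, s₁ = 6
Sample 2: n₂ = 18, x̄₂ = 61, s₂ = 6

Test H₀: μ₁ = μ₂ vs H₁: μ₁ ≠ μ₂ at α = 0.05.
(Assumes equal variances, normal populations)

Answer: t = 1.3737, fail to reject H₀

Derivation:
Pooled variance: s²_p = [12×6² + 17×6²]/(29) = 36.0000
s_p = 6.0000
SE = s_p×√(1/n₁ + 1/n₂) = 6.0000×√(1/13 + 1/18) = 2.1839
t = (x̄₁ - x̄₂)/SE = (64 - 61)/2.1839 = 1.3737
df = 29, t-critical = ±2.045
Decision: fail to reject H₀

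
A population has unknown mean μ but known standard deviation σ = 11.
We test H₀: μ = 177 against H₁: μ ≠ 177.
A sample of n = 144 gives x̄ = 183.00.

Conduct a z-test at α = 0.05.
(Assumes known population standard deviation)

Standard error: SE = σ/√n = 11/√144 = 0.9167
z-statistic: z = (x̄ - μ₀)/SE = (183.00 - 177)/0.9167 = 6.5452
Critical value: ±1.960
p-value < 0.0001
Decision: reject H₀

Answer: z = 6.5452, reject H₀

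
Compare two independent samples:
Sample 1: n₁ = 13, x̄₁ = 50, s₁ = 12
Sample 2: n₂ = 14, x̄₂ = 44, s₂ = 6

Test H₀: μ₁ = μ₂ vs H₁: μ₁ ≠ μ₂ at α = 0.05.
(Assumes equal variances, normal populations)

Pooled variance: s²_p = [12×12² + 13×6²]/(25) = 87.8400
s_p = 9.3723
SE = s_p×√(1/n₁ + 1/n₂) = 9.3723×√(1/13 + 1/14) = 3.6099
t = (x̄₁ - x̄₂)/SE = (50 - 44)/3.6099 = 1.6621
df = 25, t-critical = ±2.060
Decision: fail to reject H₀

Answer: t = 1.6621, fail to reject H₀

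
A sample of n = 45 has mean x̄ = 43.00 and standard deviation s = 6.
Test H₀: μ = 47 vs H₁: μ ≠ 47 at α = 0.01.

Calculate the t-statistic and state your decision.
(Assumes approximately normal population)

Answer: t = -4.4723, reject H₀

Derivation:
df = n - 1 = 44
SE = s/√n = 6/√45 = 0.8944
t = (x̄ - μ₀)/SE = (43.00 - 47)/0.8944 = -4.4723
Critical value: t_{0.005,44} = ±2.692
p-value ≈ 0.0001
Decision: reject H₀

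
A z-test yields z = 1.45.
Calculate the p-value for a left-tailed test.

For z = 1.45:
p = P(Z < 1.45) = Φ(1.45) = 0.9265

Answer: p-value ≈ 0.9265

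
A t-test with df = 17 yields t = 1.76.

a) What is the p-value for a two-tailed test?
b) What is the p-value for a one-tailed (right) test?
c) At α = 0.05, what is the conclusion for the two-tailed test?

Using t-distribution with df = 17:
a) Two-tailed: p = 2×P(T > 1.76) = 0.0964
b) One-tailed: p = P(T > 1.76) = 0.0482
c) 0.0964 ≥ 0.05, fail to reject H₀

Answer: a) 0.0964, b) 0.0482, c) fail to reject H₀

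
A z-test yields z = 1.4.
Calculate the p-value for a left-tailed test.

For z = 1.4:
p = P(Z < 1.4) = Φ(1.4) = 0.9192

Answer: p-value ≈ 0.9192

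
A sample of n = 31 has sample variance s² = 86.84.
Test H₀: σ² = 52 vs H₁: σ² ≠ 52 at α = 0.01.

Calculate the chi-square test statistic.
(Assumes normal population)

Answer: χ² = 50.1000, fail to reject H₀

Derivation:
df = n - 1 = 30
χ² = (n-1)s²/σ₀² = 30×86.84/52 = 50.1000
Critical values: χ²_{0.995,30} = 13.787, χ²_{0.005,30} = 53.672
Rejection region: χ² < 13.787 or χ² > 53.672
Decision: fail to reject H₀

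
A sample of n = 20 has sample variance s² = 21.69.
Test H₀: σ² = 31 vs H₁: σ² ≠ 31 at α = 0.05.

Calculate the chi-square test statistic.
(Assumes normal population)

df = n - 1 = 19
χ² = (n-1)s²/σ₀² = 19×21.69/31 = 13.2939
Critical values: χ²_{0.975,19} = 8.907, χ²_{0.025,19} = 32.852
Rejection region: χ² < 8.907 or χ² > 32.852
Decision: fail to reject H₀

Answer: χ² = 13.2939, fail to reject H₀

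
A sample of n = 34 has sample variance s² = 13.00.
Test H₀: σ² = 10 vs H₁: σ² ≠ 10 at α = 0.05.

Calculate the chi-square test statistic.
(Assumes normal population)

df = n - 1 = 33
χ² = (n-1)s²/σ₀² = 33×13.00/10 = 42.9000
Critical values: χ²_{0.975,33} = 19.047, χ²_{0.025,33} = 50.725
Rejection region: χ² < 19.047 or χ² > 50.725
Decision: fail to reject H₀

Answer: χ² = 42.9000, fail to reject H₀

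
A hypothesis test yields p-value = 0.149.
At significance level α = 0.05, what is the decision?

Answer: fail to reject H₀

Derivation:
Compare p-value to α:
0.149 ≥ 0.05
Decision: fail to reject H₀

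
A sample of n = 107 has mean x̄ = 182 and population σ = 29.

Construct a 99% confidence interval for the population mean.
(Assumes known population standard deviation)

Answer: (174.7782, 189.2218)

Derivation:
Confidence level: 99%, α = 0.01
z_0.005 = 2.576
SE = σ/√n = 29/√107 = 2.8035
Margin of error = 2.576 × 2.8035 = 7.2218
CI: x̄ ± margin = 182 ± 7.2218
CI: (174.7782, 189.2218)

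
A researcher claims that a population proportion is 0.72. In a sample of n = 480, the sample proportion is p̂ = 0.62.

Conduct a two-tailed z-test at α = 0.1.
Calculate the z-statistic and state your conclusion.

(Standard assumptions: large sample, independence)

Answer: z = -4.8795, reject H₀

Derivation:
H₀: p = 0.72, H₁: p ≠ 0.72
Standard error: SE = √(p₀(1-p₀)/n) = √(0.72×0.28/480) = 0.020494
z-statistic: z = (p̂ - p₀)/SE = (0.62 - 0.72)/0.020494 = -4.8795
Critical value: z_0.05 = ±1.645
p-value < 0.0001
Decision: reject H₀ at α = 0.1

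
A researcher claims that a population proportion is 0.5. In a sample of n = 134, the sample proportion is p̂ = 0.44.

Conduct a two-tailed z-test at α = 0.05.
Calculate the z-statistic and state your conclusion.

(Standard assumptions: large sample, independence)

H₀: p = 0.5, H₁: p ≠ 0.5
Standard error: SE = √(p₀(1-p₀)/n) = √(0.5×0.5/134) = 0.043193
z-statistic: z = (p̂ - p₀)/SE = (0.44 - 0.5)/0.043193 = -1.3891
Critical value: z_0.025 = ±1.960
p-value = 0.1648
Decision: fail to reject H₀ at α = 0.05

Answer: z = -1.3891, fail to reject H₀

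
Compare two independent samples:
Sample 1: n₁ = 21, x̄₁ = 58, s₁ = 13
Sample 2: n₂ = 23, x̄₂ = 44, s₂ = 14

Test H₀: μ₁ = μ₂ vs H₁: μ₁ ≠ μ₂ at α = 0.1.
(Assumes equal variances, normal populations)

Answer: t = 3.4275, reject H₀

Derivation:
Pooled variance: s²_p = [20×13² + 22×14²]/(42) = 183.1429
s_p = 13.5330
SE = s_p×√(1/n₁ + 1/n₂) = 13.5330×√(1/21 + 1/23) = 4.0846
t = (x̄₁ - x̄₂)/SE = (58 - 44)/4.0846 = 3.4275
df = 42, t-critical = ±1.682
Decision: reject H₀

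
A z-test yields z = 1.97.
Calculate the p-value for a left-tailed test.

Answer: p-value ≈ 0.9756

Derivation:
For z = 1.97:
p = P(Z < 1.97) = Φ(1.97) = 0.9756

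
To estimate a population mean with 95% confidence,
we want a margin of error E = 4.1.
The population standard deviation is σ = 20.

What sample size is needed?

z_0.025 = 1.960
n = (z×σ/E)² = (1.960×20/4.1)²
n = 91.4123
Round up: n = 92

Answer: n = 92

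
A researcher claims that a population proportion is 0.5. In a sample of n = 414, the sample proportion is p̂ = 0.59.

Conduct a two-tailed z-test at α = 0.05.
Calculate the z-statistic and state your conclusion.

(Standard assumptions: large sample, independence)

Answer: z = 3.6624, reject H₀

Derivation:
H₀: p = 0.5, H₁: p ≠ 0.5
Standard error: SE = √(p₀(1-p₀)/n) = √(0.5×0.5/414) = 0.024574
z-statistic: z = (p̂ - p₀)/SE = (0.59 - 0.5)/0.024574 = 3.6624
Critical value: z_0.025 = ±1.960
p-value = 0.0002
Decision: reject H₀ at α = 0.05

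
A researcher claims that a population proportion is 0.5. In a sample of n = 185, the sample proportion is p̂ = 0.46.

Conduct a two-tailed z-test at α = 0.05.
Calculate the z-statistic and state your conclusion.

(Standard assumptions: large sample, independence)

H₀: p = 0.5, H₁: p ≠ 0.5
Standard error: SE = √(p₀(1-p₀)/n) = √(0.5×0.5/185) = 0.036761
z-statistic: z = (p̂ - p₀)/SE = (0.46 - 0.5)/0.036761 = -1.0881
Critical value: z_0.025 = ±1.960
p-value = 0.2766
Decision: fail to reject H₀ at α = 0.05

Answer: z = -1.0881, fail to reject H₀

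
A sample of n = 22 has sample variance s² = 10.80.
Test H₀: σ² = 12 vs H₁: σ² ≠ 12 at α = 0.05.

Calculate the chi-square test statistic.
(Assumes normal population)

df = n - 1 = 21
χ² = (n-1)s²/σ₀² = 21×10.80/12 = 18.9000
Critical values: χ²_{0.975,21} = 10.283, χ²_{0.025,21} = 35.479
Rejection region: χ² < 10.283 or χ² > 35.479
Decision: fail to reject H₀

Answer: χ² = 18.9000, fail to reject H₀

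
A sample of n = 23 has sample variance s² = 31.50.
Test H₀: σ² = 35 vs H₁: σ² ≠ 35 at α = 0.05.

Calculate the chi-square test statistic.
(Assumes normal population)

Answer: χ² = 19.8000, fail to reject H₀

Derivation:
df = n - 1 = 22
χ² = (n-1)s²/σ₀² = 22×31.50/35 = 19.8000
Critical values: χ²_{0.975,22} = 10.982, χ²_{0.025,22} = 36.781
Rejection region: χ² < 10.982 or χ² > 36.781
Decision: fail to reject H₀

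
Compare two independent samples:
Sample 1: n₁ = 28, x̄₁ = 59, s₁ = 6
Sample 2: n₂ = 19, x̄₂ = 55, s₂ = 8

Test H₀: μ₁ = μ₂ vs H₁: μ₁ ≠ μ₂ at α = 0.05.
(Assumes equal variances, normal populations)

Pooled variance: s²_p = [27×6² + 18×8²]/(45) = 47.2000
s_p = 6.8702
SE = s_p×√(1/n₁ + 1/n₂) = 6.8702×√(1/28 + 1/19) = 2.0420
t = (x̄₁ - x̄₂)/SE = (59 - 55)/2.0420 = 1.9589
df = 45, t-critical = ±2.014
Decision: fail to reject H₀

Answer: t = 1.9589, fail to reject H₀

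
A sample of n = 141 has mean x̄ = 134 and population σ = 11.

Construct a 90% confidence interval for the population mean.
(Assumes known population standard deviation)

Answer: (132.4761, 135.5239)

Derivation:
Confidence level: 90%, α = 0.1
z_0.05 = 1.645
SE = σ/√n = 11/√141 = 0.9264
Margin of error = 1.645 × 0.9264 = 1.5239
CI: x̄ ± margin = 134 ± 1.5239
CI: (132.4761, 135.5239)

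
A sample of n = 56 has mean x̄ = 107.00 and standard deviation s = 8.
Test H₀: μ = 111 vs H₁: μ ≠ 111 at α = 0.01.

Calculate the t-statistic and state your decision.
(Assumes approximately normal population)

Answer: t = -3.7418, reject H₀

Derivation:
df = n - 1 = 55
SE = s/√n = 8/√56 = 1.0690
t = (x̄ - μ₀)/SE = (107.00 - 111)/1.0690 = -3.7418
Critical value: t_{0.005,55} = ±2.668
p-value ≈ 0.0004
Decision: reject H₀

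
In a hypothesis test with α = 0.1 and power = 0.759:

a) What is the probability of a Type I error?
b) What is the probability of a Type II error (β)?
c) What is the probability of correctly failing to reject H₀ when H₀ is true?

Answer: a) 0.1, b) 0.241, c) 0.9

Derivation:
a) Type I error probability = α = 0.1
b) Power = P(reject H₀ | H₁ true) = 1 - β = 0.759, so Type II error probability = β = 1 - Power = 0.241
c) P(fail to reject H₀ | H₀ true) = 1 - α = 0.9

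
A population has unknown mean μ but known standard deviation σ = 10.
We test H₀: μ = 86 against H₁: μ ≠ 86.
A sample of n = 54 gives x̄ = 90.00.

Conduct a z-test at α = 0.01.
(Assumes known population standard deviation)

Standard error: SE = σ/√n = 10/√54 = 1.3608
z-statistic: z = (x̄ - μ₀)/SE = (90.00 - 86)/1.3608 = 2.9394
Critical value: ±2.576
p-value = 0.0033
Decision: reject H₀

Answer: z = 2.9394, reject H₀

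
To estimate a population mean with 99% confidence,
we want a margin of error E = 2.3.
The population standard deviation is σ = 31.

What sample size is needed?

Answer: n = 1206

Derivation:
z_0.005 = 2.576
n = (z×σ/E)² = (2.576×31/2.3)²
n = 1205.4784
Round up: n = 1206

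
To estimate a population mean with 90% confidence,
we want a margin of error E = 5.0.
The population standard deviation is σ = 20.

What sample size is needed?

Answer: n = 44

Derivation:
z_0.05 = 1.645
n = (z×σ/E)² = (1.645×20/5.0)²
n = 43.2964
Round up: n = 44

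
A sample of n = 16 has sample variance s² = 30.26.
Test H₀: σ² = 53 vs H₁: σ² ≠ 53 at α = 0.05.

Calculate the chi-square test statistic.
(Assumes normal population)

Answer: χ² = 8.5642, fail to reject H₀

Derivation:
df = n - 1 = 15
χ² = (n-1)s²/σ₀² = 15×30.26/53 = 8.5642
Critical values: χ²_{0.975,15} = 6.262, χ²_{0.025,15} = 27.488
Rejection region: χ² < 6.262 or χ² > 27.488
Decision: fail to reject H₀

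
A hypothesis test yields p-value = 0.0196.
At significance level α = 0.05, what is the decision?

Compare p-value to α:
0.0196 < 0.05
Decision: reject H₀

Answer: reject H₀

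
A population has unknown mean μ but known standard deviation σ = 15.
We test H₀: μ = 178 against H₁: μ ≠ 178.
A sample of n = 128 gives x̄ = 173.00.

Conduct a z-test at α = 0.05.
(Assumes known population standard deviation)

Standard error: SE = σ/√n = 15/√128 = 1.3258
z-statistic: z = (x̄ - μ₀)/SE = (173.00 - 178)/1.3258 = -3.7713
Critical value: ±1.960
p-value = 0.0002
Decision: reject H₀

Answer: z = -3.7713, reject H₀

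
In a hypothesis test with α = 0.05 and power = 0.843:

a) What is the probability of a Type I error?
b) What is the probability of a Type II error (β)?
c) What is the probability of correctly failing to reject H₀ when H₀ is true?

a) Type I error probability = α = 0.05
b) Power = P(reject H₀ | H₁ true) = 1 - β = 0.843, so Type II error probability = β = 1 - Power = 0.157
c) P(fail to reject H₀ | H₀ true) = 1 - α = 0.95

Answer: a) 0.05, b) 0.157, c) 0.95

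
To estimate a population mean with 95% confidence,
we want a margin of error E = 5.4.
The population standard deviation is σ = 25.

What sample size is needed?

Answer: n = 83

Derivation:
z_0.025 = 1.960
n = (z×σ/E)² = (1.960×25/5.4)²
n = 82.3388
Round up: n = 83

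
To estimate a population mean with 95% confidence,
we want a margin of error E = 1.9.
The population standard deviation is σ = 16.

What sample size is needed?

z_0.025 = 1.960
n = (z×σ/E)² = (1.960×16/1.9)²
n = 272.4237
Round up: n = 273

Answer: n = 273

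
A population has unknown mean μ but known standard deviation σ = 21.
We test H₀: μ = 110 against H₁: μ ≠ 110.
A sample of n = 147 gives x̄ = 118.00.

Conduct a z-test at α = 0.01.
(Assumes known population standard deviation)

Standard error: SE = σ/√n = 21/√147 = 1.7321
z-statistic: z = (x̄ - μ₀)/SE = (118.00 - 110)/1.7321 = 4.6187
Critical value: ±2.576
p-value < 0.0001
Decision: reject H₀

Answer: z = 4.6187, reject H₀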